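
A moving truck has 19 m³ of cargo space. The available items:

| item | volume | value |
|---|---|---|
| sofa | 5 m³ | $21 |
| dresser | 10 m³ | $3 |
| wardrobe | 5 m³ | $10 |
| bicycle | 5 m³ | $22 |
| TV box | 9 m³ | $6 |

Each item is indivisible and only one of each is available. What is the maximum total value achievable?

Check high-value combinations within 19 m³:
- sofa+wardrobe+bicycle: volume 5+5+5=15, value 21+10+22=53
- sofa+bicycle+TV box: volume 5+5+9=19, value 21+22+6=49
- sofa+bicycle: volume 5+5=10, value 21+22=43
- wardrobe+bicycle+TV box: volume 5+5+9=19, value 10+22+6=38
Best: $53.

$53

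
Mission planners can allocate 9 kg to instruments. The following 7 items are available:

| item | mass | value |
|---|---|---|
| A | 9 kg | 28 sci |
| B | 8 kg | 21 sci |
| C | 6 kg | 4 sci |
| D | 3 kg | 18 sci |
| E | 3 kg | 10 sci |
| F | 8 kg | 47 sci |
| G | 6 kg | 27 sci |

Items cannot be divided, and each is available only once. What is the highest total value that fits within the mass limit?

47 sci

Check high-value combinations within 9 kg:
- F: mass 8, value 47
- D+G: mass 3+6=9, value 18+27=45
- E+G: mass 3+6=9, value 10+27=37
- D+E: mass 3+3=6, value 18+10=28
Best: 47 sci.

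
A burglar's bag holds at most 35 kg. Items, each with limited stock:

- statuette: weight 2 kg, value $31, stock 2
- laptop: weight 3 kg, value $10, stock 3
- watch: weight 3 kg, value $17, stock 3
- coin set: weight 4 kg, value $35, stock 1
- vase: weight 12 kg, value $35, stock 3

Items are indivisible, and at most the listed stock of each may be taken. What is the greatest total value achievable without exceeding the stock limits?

Best selections within weight 35 and stock limits:
- 2×statuette + 2×laptop + 3×watch + 1×coin set + 1×vase: weight 35, value 203
- 2×statuette + 3×laptop + 2×watch + 1×coin set + 1×vase: weight 35, value 196
- 2×statuette + 1×laptop + 3×watch + 1×coin set + 1×vase: weight 32, value 193
Best: $203.

$203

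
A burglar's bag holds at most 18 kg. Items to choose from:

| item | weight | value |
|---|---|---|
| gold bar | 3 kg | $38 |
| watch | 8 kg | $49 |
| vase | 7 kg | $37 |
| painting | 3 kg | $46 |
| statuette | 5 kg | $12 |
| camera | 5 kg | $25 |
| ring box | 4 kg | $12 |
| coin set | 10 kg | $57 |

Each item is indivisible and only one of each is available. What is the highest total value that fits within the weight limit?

Check high-value combinations within 18 kg:
- gold bar+vase+painting+camera: weight 3+7+3+5=18, value 38+37+46+25=146
- gold bar+watch+painting+ring box: weight 3+8+3+4=18, value 38+49+46+12=145
- gold bar+painting+coin set: weight 3+3+10=16, value 38+46+57=141
- gold bar+watch+painting: weight 3+8+3=14, value 38+49+46=133
- gold bar+vase+painting+ring box: weight 3+7+3+4=17, value 38+37+46+12=133
Best: $146.

$146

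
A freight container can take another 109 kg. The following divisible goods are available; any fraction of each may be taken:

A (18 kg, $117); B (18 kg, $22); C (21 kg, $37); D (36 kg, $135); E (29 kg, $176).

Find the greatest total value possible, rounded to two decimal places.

Take in order of value per unit:
- A (117/18 per unit): all 18 → value 117, running total 117.00
- E (176/29 per unit): all 29 → value 176, running total 293.00
- D (135/36 per unit): all 36 → value 135, running total 428.00
- C (37/21 per unit): all 21 → value 37, running total 465.00
- B (22/18 per unit): 5 of 18 → value 5×22/18 = 6.1111, running total 471.11
Total 471.11.

471.11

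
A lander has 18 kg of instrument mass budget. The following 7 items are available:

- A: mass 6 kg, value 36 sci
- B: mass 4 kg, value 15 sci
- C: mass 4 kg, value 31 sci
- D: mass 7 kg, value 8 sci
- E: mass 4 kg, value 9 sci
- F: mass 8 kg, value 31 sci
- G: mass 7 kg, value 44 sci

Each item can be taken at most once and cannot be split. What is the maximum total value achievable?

111 sci

This is a 0/1 knapsack; check combinations near the capacity.
- A+C+G: mass 6+4+7=17, value 36+31+44=111
- A+C+F: mass 6+4+8=18, value 36+31+31=98
- A+B+G: mass 6+4+7=17, value 36+15+44=95
Best: 111 sci.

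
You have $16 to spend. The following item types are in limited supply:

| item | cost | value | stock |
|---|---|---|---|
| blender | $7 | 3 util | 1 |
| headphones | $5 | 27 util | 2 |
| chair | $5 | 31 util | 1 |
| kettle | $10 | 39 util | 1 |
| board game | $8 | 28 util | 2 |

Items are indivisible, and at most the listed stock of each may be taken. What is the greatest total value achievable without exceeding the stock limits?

Top feasible selections:
- 2×headphones + 1×chair: cost 15, value 85
- 1×chair + 1×kettle: cost 15, value 70
Best: 85 util.

85 util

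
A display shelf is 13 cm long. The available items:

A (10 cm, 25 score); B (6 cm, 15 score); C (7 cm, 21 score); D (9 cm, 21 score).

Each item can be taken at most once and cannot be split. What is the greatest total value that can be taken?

This is a 0/1 knapsack; check combinations near the capacity.
- B+C: length 6+7=13, value 15+21=36
- A: length 10, value 25
- C: length 7, value 21
- D: length 9, value 21
Best: 36 score.

36 score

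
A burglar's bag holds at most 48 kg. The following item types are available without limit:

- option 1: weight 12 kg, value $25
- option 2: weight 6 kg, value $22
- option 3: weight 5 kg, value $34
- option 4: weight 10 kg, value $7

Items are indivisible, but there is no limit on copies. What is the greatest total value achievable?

$306

Best value-per-unit is option 3 at 34/5, and filling with it alone uses weight 9×5=45. No mix of the others beats 9×34 = 306.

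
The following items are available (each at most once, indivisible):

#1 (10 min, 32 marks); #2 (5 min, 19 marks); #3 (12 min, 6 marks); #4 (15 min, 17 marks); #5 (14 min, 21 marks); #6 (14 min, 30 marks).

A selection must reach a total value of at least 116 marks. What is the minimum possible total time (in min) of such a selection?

Subsets with value ≥ 116, sorted by total time:
- #1+#2+#4+#5+#6: time 58, value 119
- #1+#2+#3+#4+#5+#6: time 70, value 125
Minimum time: 58 min.

58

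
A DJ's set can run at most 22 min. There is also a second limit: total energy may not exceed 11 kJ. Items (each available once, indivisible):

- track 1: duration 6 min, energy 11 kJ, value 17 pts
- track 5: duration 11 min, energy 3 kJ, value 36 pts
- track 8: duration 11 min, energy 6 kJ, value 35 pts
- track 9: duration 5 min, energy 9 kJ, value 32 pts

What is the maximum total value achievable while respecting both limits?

71 pts

Feasible sets respecting both limits:
- track 5+track 8: duration 22, energy 9, value 71
- track 5: duration 11, energy 3, value 36
- track 8: duration 11, energy 6, value 35
- track 9: duration 5, energy 9, value 32
Best: 71 pts.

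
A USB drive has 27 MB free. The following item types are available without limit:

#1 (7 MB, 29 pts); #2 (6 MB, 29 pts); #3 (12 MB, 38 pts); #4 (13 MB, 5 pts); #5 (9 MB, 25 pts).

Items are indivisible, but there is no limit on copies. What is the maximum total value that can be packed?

Best value-per-unit is #2 at 29/6; filling with it alone gives 4×29 = 116.
Optimal mix: 3×#1 + 1×#2 → size 27, value 116.

116 pts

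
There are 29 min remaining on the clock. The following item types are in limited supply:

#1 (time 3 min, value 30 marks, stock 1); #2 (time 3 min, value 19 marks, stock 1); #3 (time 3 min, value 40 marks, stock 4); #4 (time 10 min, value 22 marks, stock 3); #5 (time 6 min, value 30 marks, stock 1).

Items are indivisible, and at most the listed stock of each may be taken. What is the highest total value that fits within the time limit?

239 marks

Top feasible selections:
- 1×#1 + 1×#2 + 4×#3 + 1×#5: time 24, value 239
- 1×#1 + 1×#2 + 4×#3 + 1×#4: time 28, value 231
- 1×#1 + 4×#3 + 1×#5: time 21, value 220
Best: 239 marks.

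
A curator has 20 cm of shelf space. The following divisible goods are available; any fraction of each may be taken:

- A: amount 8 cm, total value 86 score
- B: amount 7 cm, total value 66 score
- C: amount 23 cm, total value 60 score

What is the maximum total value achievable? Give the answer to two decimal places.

Take in order of value per unit:
- A (86/8 per unit): all 8 → value 86, running total 86.00
- B (66/7 per unit): all 7 → value 66, running total 152.00
- C (60/23 per unit): 5 of 23 → value 5×60/23 = 13.0435, running total 165.04
Total 165.04.

165.04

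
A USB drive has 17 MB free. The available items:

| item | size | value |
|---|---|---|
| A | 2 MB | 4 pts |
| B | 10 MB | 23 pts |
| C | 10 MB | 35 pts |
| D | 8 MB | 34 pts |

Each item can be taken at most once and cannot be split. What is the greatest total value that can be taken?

Check high-value combinations within 17 MB:
- A+C: size 2+10=12, value 4+35=39
- A+D: size 2+8=10, value 4+34=38
- C: size 10, value 35
Best: 39 pts.

39 pts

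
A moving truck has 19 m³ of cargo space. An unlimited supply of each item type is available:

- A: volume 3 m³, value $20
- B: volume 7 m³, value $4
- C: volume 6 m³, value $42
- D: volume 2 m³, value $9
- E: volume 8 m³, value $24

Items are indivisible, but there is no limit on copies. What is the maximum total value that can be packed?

Best value-per-unit is C at 42/6, and filling with it alone uses volume 3×6=18. No mix of the others beats 3×42 = 126.

$126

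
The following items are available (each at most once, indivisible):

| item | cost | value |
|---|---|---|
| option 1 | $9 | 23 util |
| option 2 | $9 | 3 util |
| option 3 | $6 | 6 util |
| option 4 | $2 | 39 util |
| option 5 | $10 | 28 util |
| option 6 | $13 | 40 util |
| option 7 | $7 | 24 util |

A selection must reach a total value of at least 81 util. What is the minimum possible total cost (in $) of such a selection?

18

Subsets with value ≥ 81, sorted by total cost:
- option 1+option 4+option 7: cost 18, value 86
- option 4+option 5+option 7: cost 19, value 91
Minimum cost: 18 $.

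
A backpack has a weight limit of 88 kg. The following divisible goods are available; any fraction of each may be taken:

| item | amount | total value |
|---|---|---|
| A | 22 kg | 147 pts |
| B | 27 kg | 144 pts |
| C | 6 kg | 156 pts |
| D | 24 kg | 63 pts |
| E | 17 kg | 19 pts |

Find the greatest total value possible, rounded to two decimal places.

520.06

Take in order of value per unit:
- C (156/6 per unit): all 6 → value 156, running total 156.00
- A (147/22 per unit): all 22 → value 147, running total 303.00
- B (144/27 per unit): all 27 → value 144, running total 447.00
- D (63/24 per unit): all 24 → value 63, running total 510.00
- E (19/17 per unit): 9 of 17 → value 9×19/17 = 10.0588, running total 520.06
Total 520.06.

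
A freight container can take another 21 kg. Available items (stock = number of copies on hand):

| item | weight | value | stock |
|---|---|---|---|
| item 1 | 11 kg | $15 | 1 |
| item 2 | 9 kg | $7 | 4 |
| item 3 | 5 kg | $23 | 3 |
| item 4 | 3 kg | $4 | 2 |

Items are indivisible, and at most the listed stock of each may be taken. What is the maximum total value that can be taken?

$77

Top feasible selections:
- 3×item 3 + 2×item 4: weight 21, value 77
- 3×item 3 + 1×item 4: weight 18, value 73
- 3×item 3: weight 15, value 69
- 1×item 1 + 2×item 3: weight 21, value 61
Best: $77.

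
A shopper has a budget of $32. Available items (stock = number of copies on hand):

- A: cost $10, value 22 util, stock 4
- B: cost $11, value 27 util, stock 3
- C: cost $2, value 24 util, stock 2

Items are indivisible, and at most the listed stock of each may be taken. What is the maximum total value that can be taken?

Best selections within cost 32 and stock limits:
- 2×B + 2×C: cost 26, value 102
- 1×A + 1×B + 2×C: cost 25, value 97
- 2×A + 2×C: cost 24, value 92
- 3×A + 1×C: cost 32, value 90
Best: 102 util.

102 util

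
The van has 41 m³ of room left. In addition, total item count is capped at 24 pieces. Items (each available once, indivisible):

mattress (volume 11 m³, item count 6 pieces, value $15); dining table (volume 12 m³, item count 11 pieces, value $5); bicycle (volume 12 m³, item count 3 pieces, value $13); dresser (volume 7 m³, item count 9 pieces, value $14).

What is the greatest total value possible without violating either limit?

$42

Feasible sets respecting both limits:
- mattress+bicycle+dresser: volume 30, item count 18, value 42
- mattress+dining table+bicycle: volume 35, item count 20, value 33
- dining table+bicycle+dresser: volume 31, item count 23, value 32
Best: $42.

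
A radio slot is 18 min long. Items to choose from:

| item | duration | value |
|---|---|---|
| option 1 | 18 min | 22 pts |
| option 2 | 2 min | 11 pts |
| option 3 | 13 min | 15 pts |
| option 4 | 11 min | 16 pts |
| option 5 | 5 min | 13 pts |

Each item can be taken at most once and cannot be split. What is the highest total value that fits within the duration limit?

Check high-value combinations within 18 min:
- option 2+option 4+option 5: duration 2+11+5=18, value 11+16+13=40
- option 4+option 5: duration 11+5=16, value 16+13=29
- option 3+option 5: duration 13+5=18, value 15+13=28
Best: 40 pts.

40 pts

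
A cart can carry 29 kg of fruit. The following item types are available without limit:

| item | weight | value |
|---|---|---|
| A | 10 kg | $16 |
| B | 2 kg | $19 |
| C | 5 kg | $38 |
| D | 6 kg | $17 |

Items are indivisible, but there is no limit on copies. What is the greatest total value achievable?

$266

Best value-per-unit is B at 19/2, and filling with it alone uses weight 14×2=28. No mix of the others beats 14×19 = 266.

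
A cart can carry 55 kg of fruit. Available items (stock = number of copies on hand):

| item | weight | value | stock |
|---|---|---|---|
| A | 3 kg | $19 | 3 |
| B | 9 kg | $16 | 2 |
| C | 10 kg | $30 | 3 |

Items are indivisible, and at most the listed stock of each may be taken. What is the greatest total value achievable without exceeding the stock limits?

Best selections within weight 55 and stock limits:
- 3×A + 1×B + 3×C: weight 48, value 163
- 2×A + 2×B + 3×C: weight 54, value 160
Best: $163.

$163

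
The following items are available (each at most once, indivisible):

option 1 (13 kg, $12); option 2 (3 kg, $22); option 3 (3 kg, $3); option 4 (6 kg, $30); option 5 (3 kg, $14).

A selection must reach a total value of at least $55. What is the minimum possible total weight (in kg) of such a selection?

12

Subsets with value ≥ 55, sorted by total weight:
- option 2+option 4+option 5: weight 12, value 66
- option 2+option 3+option 4: weight 12, value 55
- option 2+option 3+option 4+option 5: weight 15, value 69
- option 1+option 2+option 4: weight 22, value 64
Minimum weight: 12 kg.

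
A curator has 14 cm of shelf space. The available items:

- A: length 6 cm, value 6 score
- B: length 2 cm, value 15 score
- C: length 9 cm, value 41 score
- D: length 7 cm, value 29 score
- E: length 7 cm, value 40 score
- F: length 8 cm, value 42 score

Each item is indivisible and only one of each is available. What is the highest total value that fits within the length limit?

69 score

Check high-value combinations within 14 cm:
- D+E: length 7+7=14, value 29+40=69
- B+F: length 2+8=10, value 15+42=57
- B+C: length 2+9=11, value 15+41=56
- B+E: length 2+7=9, value 15+40=55
Best: 69 score.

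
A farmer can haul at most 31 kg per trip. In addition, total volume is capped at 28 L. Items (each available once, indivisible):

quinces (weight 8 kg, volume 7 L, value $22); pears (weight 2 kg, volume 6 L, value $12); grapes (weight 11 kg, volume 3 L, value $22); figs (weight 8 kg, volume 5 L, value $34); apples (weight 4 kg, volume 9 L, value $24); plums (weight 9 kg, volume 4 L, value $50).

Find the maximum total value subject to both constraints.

$130

Feasible sets respecting both limits:
- quinces+figs+apples+plums: weight 29, volume 25, value 130
- pears+figs+apples+plums: weight 23, volume 24, value 120
- quinces+pears+figs+plums: weight 27, volume 22, value 118
- pears+grapes+figs+plums: weight 30, volume 18, value 118
Best: $130.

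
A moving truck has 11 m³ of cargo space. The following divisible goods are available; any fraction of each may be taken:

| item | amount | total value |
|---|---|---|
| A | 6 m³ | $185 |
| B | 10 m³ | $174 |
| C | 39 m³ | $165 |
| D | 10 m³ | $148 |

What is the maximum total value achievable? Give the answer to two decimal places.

272.00

Take in order of value per unit:
- A (185/6 per unit): all 6 → value 185, running total 185.00
- B (174/10 per unit): 5 of 10 → value 5×174/10 = 87.0000, running total 272.00
Total 272.00.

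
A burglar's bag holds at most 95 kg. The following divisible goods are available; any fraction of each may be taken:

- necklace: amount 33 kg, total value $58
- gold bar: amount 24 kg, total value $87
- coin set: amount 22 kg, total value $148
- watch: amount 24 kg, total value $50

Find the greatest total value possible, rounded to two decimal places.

Take in order of value per unit:
- coin set (148/22 per unit): all 22 → value 148, running total 148.00
- gold bar (87/24 per unit): all 24 → value 87, running total 235.00
- watch (50/24 per unit): all 24 → value 50, running total 285.00
- necklace (58/33 per unit): 25 of 33 → value 25×58/33 = 43.9394, running total 328.94
Total 328.94.

328.94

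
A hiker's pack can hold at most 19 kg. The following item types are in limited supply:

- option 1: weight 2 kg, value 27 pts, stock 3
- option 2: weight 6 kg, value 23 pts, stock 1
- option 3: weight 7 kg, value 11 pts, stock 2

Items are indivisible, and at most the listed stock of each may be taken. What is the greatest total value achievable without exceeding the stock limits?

115 pts

Best selections within weight 19 and stock limits:
- 3×option 1 + 1×option 2 + 1×option 3: weight 19, value 115
- 3×option 1 + 1×option 2: weight 12, value 104
- 3×option 1 + 1×option 3: weight 13, value 92
- 2×option 1 + 1×option 2 + 1×option 3: weight 17, value 88
Best: 115 pts.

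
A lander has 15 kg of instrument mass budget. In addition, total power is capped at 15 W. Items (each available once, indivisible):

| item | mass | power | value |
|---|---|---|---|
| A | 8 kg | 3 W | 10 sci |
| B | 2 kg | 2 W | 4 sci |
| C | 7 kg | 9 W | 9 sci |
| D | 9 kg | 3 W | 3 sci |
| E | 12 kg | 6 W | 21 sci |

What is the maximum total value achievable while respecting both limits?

Feasible sets respecting both limits:
- B+E: mass 14, power 8, value 25
- E: mass 12, power 6, value 21
- A+C: mass 15, power 12, value 19
- A+B: mass 10, power 5, value 14
Best: 25 sci.

25 sci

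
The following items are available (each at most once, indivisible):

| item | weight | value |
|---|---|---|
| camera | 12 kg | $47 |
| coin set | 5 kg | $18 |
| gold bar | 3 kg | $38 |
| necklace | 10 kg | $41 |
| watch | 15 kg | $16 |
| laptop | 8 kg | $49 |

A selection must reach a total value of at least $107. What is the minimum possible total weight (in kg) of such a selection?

Subsets with value ≥ 107, sorted by total weight:
- gold bar+necklace+laptop: weight 21, value 128
- camera+gold bar+laptop: weight 23, value 134
- coin set+necklace+laptop: weight 23, value 108
Minimum weight: 21 kg.

21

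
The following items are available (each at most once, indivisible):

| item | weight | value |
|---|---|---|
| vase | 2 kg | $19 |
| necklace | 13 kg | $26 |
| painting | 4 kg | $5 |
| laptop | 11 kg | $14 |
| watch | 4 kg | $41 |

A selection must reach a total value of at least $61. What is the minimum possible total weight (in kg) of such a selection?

10

Subsets with value ≥ 61, sorted by total weight:
- vase+painting+watch: weight 10, value 65
- vase+laptop+watch: weight 17, value 74
- necklace+watch: weight 17, value 67
- vase+necklace+watch: weight 19, value 86
Minimum weight: 10 kg.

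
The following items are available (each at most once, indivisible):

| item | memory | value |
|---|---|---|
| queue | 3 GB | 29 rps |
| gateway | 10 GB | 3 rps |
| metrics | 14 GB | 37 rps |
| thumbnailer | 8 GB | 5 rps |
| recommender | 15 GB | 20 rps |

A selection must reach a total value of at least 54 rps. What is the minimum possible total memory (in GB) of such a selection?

Subsets with value ≥ 54, sorted by total memory:
- queue+metrics: memory 17, value 66
- queue+metrics+thumbnailer: memory 25, value 71
- queue+thumbnailer+recommender: memory 26, value 54
Minimum memory: 17 GB.

17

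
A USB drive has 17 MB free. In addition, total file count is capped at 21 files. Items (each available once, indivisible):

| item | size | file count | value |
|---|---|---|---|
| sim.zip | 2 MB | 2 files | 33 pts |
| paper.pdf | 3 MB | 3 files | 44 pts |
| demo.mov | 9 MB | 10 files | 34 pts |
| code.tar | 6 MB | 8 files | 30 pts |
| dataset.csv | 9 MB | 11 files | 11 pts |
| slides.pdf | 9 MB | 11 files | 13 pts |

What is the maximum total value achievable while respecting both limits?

Feasible sets respecting both limits:
- sim.zip+paper.pdf+demo.mov: size 14, file count 15, value 111
- sim.zip+paper.pdf+code.tar: size 11, file count 13, value 107
- sim.zip+demo.mov+code.tar: size 17, file count 20, value 97
Best: 111 pts.

111 pts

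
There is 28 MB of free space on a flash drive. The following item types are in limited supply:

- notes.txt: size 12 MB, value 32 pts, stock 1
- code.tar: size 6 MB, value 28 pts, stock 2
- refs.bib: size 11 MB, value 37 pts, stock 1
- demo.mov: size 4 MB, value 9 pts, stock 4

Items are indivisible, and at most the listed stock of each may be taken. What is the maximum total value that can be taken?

102 pts

Top feasible selections:
- 2×code.tar + 1×refs.bib + 1×demo.mov: size 27, value 102
- 1×notes.txt + 2×code.tar + 1×demo.mov: size 28, value 97
Best: 102 pts.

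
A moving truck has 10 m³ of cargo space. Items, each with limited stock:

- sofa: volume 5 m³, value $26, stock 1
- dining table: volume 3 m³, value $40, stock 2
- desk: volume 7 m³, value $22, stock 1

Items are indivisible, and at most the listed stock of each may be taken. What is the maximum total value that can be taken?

$80

Top feasible selections:
- 2×dining table: volume 6, value 80
- 1×sofa + 1×dining table: volume 8, value 66
Best: $80.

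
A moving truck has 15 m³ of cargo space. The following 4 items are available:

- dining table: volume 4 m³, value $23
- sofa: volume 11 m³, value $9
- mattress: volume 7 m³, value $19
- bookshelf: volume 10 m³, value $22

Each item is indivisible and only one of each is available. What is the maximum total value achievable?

$45

Check high-value combinations within 15 m³:
- dining table+bookshelf: volume 4+10=14, value 23+22=45
- dining table+mattress: volume 4+7=11, value 23+19=42
- dining table+sofa: volume 4+11=15, value 23+9=32
- dining table: volume 4, value 23
- bookshelf: volume 10, value 22
Best: $45.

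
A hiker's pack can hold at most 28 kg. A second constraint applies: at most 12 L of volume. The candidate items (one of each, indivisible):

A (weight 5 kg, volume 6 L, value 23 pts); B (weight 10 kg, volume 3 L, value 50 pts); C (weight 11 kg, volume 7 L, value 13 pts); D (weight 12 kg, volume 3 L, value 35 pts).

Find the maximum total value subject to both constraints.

Feasible sets respecting both limits:
- A+B+D: weight 27, volume 12, value 108
- B+D: weight 22, volume 6, value 85
- A+B: weight 15, volume 9, value 73
- B+C: weight 21, volume 10, value 63
Best: 108 pts.

108 pts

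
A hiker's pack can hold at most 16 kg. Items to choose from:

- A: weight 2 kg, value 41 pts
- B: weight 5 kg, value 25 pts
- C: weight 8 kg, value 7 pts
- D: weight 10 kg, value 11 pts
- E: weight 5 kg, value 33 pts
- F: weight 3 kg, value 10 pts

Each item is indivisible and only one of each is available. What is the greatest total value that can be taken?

This is a 0/1 knapsack; check combinations near the capacity.
- A+B+E+F: weight 2+5+5+3=15, value 41+25+33+10=109
- A+B+E: weight 2+5+5=12, value 41+25+33=99
- A+E+F: weight 2+5+3=10, value 41+33+10=84
- A+C+E: weight 2+8+5=15, value 41+7+33=81
Best: 109 pts.

109 pts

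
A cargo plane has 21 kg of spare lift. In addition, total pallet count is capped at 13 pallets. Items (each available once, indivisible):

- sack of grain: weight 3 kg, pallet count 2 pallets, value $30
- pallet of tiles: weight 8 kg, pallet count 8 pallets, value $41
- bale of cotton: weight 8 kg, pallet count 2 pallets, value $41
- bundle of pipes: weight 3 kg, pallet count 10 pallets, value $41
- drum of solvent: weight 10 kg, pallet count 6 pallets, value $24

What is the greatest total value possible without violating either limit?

$112

Feasible sets respecting both limits:
- sack of grain+pallet of tiles+bale of cotton: weight 19, pallet count 12, value 112
- sack of grain+bale of cotton+drum of solvent: weight 21, pallet count 10, value 95
- pallet of tiles+bale of cotton: weight 16, pallet count 10, value 82
Best: $112.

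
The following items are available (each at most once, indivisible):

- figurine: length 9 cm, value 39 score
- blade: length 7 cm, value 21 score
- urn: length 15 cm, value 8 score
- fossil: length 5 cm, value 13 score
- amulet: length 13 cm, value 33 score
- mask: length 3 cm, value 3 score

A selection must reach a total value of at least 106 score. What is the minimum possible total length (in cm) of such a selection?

Subsets with value ≥ 106, sorted by total length:
- figurine+blade+fossil+amulet: length 34, value 106
- figurine+blade+fossil+amulet+mask: length 37, value 109
- figurine+blade+urn+fossil+amulet: length 49, value 114
- figurine+blade+urn+fossil+amulet+mask: length 52, value 117
Minimum length: 34 cm.

34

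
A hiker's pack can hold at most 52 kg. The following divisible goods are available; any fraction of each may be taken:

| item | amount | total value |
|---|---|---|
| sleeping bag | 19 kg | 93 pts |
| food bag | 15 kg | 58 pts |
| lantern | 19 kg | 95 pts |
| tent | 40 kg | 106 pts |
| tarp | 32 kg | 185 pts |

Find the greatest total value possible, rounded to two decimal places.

Take in order of value per unit:
- tarp (185/32 per unit): all 32 → value 185, running total 185.00
- lantern (95/19 per unit): all 19 → value 95, running total 280.00
- sleeping bag (93/19 per unit): 1 of 19 → value 1×93/19 = 4.8947, running total 284.89
Total 284.89.

284.89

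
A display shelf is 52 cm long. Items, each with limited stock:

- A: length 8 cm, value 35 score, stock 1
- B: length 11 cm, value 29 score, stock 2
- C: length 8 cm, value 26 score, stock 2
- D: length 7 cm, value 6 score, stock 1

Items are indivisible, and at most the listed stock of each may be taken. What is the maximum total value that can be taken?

145 score

Top feasible selections:
- 1×A + 2×B + 2×C: length 46, value 145
- 1×A + 2×B + 1×C + 1×D: length 45, value 125
- 1×A + 1×B + 2×C + 1×D: length 42, value 122
Best: 145 score.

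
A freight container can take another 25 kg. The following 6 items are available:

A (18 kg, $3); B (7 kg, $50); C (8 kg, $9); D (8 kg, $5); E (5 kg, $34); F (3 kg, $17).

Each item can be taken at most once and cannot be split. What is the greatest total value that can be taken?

Check high-value combinations within 25 kg:
- B+C+E+F: weight 7+8+5+3=23, value 50+9+34+17=110
- B+D+E+F: weight 7+8+5+3=23, value 50+5+34+17=106
- B+E+F: weight 7+5+3=15, value 50+34+17=101
- B+C+E: weight 7+8+5=20, value 50+9+34=93
Best: $110.

$110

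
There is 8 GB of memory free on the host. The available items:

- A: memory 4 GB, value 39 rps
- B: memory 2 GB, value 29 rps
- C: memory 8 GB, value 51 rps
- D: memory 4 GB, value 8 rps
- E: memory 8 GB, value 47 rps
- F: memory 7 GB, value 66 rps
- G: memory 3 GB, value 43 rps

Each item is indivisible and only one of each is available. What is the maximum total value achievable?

Check high-value combinations within 8 GB:
- A+G: memory 4+3=7, value 39+43=82
- B+G: memory 2+3=5, value 29+43=72
- A+B: memory 4+2=6, value 39+29=68
- F: memory 7, value 66
Best: 82 rps.

82 rps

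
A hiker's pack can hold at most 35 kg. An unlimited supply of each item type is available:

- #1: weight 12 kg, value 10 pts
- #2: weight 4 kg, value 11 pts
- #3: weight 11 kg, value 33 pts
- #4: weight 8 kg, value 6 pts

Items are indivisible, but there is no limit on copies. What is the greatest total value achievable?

Best value-per-unit is #3 at 33/11; filling with it alone gives 3×33 = 99.
Optimal mix: 6×#2 + 1×#3 → weight 35, value 99.

99 pts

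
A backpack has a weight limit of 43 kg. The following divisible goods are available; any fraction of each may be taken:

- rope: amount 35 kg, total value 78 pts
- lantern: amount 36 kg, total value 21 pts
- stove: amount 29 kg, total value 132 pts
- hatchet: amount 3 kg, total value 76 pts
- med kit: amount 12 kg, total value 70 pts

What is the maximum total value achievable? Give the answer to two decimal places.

Take in order of value per unit:
- hatchet (76/3 per unit): all 3 → value 76, running total 76.00
- med kit (70/12 per unit): all 12 → value 70, running total 146.00
- stove (132/29 per unit): 28 of 29 → value 28×132/29 = 127.4483, running total 273.45
Total 273.45.

273.45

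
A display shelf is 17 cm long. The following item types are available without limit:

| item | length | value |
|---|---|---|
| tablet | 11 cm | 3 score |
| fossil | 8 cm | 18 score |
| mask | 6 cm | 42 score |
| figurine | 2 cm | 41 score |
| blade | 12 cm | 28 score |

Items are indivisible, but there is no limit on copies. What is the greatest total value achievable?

328 score

Best value-per-unit is figurine at 41/2, and filling with it alone uses length 8×2=16. No mix of the others beats 8×41 = 328.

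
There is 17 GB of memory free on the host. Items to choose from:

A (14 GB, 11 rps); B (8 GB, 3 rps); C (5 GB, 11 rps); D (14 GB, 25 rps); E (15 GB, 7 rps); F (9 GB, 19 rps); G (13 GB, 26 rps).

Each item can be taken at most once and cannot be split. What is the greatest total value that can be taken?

30 rps

This is a 0/1 knapsack; check combinations near the capacity.
- C+F: memory 5+9=14, value 11+19=30
- G: memory 13, value 26
- D: memory 14, value 25
- B+F: memory 8+9=17, value 3+19=22
Best: 30 rps.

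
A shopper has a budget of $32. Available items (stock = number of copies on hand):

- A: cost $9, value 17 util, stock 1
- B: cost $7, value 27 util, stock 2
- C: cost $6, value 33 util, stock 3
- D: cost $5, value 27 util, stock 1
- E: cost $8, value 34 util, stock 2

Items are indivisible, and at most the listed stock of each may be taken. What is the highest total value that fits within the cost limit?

160 util

Top feasible selections:
- 3×C + 1×D + 1×E: cost 31, value 160
- 1×B + 2×C + 1×D + 1×E: cost 32, value 154
- 1×B + 3×C + 1×D: cost 30, value 153
Best: 160 util.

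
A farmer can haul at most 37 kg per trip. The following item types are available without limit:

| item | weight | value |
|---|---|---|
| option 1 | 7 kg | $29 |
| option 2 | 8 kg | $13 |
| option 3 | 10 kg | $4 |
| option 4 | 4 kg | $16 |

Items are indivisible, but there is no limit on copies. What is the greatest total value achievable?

Best value-per-unit is option 1 at 29/7; filling with it alone gives 5×29 = 145.
Optimal mix: 3×option 1 + 4×option 4 → weight 37, value 151.

$151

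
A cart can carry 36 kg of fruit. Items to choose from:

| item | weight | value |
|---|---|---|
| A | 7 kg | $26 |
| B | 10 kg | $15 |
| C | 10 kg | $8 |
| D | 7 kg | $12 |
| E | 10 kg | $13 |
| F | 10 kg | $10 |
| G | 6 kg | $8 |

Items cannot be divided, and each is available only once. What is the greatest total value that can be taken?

$66

Check high-value combinations within 36 kg:
- A+B+D+E: weight 7+10+7+10=34, value 26+15+12+13=66
- A+B+D+F: weight 7+10+7+10=34, value 26+15+12+10=63
- A+B+E+G: weight 7+10+10+6=33, value 26+15+13+8=62
- A+B+D+G: weight 7+10+7+6=30, value 26+15+12+8=61
Best: $66.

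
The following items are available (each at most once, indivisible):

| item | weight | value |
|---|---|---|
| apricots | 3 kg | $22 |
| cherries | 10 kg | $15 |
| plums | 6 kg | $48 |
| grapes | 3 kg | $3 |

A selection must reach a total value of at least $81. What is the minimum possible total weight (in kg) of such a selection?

Subsets with value ≥ 81, sorted by total weight:
- apricots+cherries+plums: weight 19, value 85
- apricots+cherries+plums+grapes: weight 22, value 88
Minimum weight: 19 kg.

19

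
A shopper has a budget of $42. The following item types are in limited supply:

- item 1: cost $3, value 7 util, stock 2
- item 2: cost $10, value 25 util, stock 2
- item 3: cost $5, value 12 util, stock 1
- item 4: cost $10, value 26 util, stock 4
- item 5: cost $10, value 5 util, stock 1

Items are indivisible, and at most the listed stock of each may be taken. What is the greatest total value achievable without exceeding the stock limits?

Top feasible selections:
- 4×item 4: cost 40, value 104
- 2×item 1 + 1×item 3 + 3×item 4: cost 41, value 104
Best: 104 util.

104 util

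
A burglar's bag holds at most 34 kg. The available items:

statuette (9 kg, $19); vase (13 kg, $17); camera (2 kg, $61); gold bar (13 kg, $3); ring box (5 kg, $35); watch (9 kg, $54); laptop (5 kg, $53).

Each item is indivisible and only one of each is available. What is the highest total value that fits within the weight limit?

Check high-value combinations within 34 kg:
- statuette+camera+ring box+watch+laptop: weight 9+2+5+9+5=30, value 19+61+35+54+53=222
- vase+camera+ring box+watch+laptop: weight 13+2+5+9+5=34, value 17+61+35+54+53=220
- camera+gold bar+ring box+watch+laptop: weight 2+13+5+9+5=34, value 61+3+35+54+53=206
- camera+ring box+watch+laptop: weight 2+5+9+5=21, value 61+35+54+53=203
- statuette+camera+watch+laptop: weight 9+2+9+5=25, value 19+61+54+53=187
Best: $222.

$222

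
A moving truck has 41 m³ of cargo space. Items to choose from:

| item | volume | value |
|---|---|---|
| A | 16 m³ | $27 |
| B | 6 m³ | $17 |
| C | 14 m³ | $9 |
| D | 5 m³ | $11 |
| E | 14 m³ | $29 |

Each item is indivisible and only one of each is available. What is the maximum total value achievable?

Check high-value combinations within 41 m³:
- A+B+D+E: volume 16+6+5+14=41, value 27+17+11+29=84
- A+B+E: volume 16+6+14=36, value 27+17+29=73
- A+D+E: volume 16+5+14=35, value 27+11+29=67
- B+C+D+E: volume 6+14+5+14=39, value 17+9+11+29=66
Best: $84.

$84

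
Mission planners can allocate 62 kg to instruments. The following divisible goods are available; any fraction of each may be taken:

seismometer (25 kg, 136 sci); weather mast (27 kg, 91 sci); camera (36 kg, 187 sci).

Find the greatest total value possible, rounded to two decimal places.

326.37

Take in order of value per unit:
- seismometer (136/25 per unit): all 25 → value 136, running total 136.00
- camera (187/36 per unit): all 36 → value 187, running total 323.00
- weather mast (91/27 per unit): 1 of 27 → value 1×91/27 = 3.3704, running total 326.37
Total 326.37.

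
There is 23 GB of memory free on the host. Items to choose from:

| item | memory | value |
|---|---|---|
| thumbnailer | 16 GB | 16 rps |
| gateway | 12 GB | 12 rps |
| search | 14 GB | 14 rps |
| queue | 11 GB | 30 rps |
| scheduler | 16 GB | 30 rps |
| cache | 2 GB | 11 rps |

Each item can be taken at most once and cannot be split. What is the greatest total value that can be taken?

This is a 0/1 knapsack; check combinations near the capacity.
- gateway+queue: memory 12+11=23, value 12+30=42
- queue+cache: memory 11+2=13, value 30+11=41
- scheduler+cache: memory 16+2=18, value 30+11=41
- queue: memory 11, value 30
- scheduler: memory 16, value 30
Best: 42 rps.

42 rps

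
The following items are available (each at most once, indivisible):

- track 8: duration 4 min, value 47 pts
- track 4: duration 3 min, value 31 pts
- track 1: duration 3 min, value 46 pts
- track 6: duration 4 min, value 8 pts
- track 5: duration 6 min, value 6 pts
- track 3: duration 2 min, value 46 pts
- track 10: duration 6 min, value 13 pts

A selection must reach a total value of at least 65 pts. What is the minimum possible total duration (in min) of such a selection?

Subsets with value ≥ 65, sorted by total duration:
- track 1+track 3: duration 5, value 92
- track 4+track 3: duration 5, value 77
- track 8+track 3: duration 6, value 93
- track 4+track 1: duration 6, value 77
Minimum duration: 5 min.

5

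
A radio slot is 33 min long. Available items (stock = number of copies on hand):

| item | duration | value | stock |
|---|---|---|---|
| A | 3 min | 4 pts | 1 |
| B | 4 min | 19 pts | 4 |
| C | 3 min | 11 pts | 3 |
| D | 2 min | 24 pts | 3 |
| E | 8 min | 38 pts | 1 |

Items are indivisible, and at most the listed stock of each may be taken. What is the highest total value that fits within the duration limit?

197 pts

Top feasible selections:
- 4×B + 1×C + 3×D + 1×E: duration 33, value 197
- 1×A + 4×B + 3×D + 1×E: duration 33, value 190
- 3×B + 2×C + 3×D + 1×E: duration 32, value 189
- 4×B + 3×D + 1×E: duration 30, value 186
Best: 197 pts.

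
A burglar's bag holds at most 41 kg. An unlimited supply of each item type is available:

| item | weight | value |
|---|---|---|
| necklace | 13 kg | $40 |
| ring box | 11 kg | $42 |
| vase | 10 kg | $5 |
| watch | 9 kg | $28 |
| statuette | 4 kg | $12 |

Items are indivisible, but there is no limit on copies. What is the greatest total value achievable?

Best value-per-unit is ring box at 42/11; filling with it alone gives 3×42 = 126.
Optimal mix: 3×ring box + 2×statuette → weight 41, value 150.

$150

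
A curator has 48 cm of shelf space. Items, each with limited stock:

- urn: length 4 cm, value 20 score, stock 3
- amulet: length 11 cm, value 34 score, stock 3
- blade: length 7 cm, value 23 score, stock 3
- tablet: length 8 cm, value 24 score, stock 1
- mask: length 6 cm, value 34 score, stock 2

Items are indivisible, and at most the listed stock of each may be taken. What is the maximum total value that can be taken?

198 score

Best selections within length 48 and stock limits:
- 3×urn + 2×blade + 1×tablet + 2×mask: length 46, value 198
- 3×urn + 3×blade + 2×mask: length 45, value 197
- 3×urn + 2×amulet + 2×mask: length 46, value 196
- 1×urn + 1×amulet + 3×blade + 2×mask: length 48, value 191
Best: 198 score.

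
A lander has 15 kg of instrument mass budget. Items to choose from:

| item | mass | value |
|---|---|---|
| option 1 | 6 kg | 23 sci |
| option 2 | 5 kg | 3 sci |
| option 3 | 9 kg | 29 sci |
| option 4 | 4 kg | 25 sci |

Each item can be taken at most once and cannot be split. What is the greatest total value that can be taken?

54 sci

Check high-value combinations within 15 kg:
- option 3+option 4: mass 9+4=13, value 29+25=54
- option 1+option 3: mass 6+9=15, value 23+29=52
- option 1+option 2+option 4: mass 6+5+4=15, value 23+3+25=51
- option 1+option 4: mass 6+4=10, value 23+25=48
- option 2+option 3: mass 5+9=14, value 3+29=32
Best: 54 sci.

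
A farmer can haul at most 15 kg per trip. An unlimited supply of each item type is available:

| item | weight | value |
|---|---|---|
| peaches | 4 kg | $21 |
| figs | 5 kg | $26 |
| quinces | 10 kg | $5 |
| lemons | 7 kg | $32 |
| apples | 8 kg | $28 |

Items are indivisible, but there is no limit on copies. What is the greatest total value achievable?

Best value-per-unit is peaches at 21/4; filling with it alone gives 3×21 = 63.
Optimal mix: 3×figs → weight 15, value 78.

$78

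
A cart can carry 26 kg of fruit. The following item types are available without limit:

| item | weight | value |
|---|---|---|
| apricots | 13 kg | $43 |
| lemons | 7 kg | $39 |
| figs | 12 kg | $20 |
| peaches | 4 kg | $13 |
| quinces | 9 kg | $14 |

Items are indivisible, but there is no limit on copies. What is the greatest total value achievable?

Best value-per-unit is lemons at 39/7; filling with it alone gives 3×39 = 117.
Optimal mix: 3×lemons + 1×peaches → weight 25, value 130.

$130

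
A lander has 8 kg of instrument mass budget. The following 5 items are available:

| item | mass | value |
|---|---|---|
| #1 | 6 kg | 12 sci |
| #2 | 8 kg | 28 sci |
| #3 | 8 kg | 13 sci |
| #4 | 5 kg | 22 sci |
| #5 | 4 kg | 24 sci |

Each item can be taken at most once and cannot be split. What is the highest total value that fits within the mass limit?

28 sci

Check high-value combinations within 8 kg:
- #2: mass 8, value 28
- #5: mass 4, value 24
- #4: mass 5, value 22
- #3: mass 8, value 13
- #1: mass 6, value 12
Best: 28 sci.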